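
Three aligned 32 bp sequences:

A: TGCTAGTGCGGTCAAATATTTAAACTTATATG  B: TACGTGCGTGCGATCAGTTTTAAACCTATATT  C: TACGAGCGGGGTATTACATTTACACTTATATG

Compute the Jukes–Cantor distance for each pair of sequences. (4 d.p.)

A–B: 14/32 sites differ → p = 0.4375, d = −0.75 ln(1 − 0.583333) = 0.656601 ≈ 0.6566.
A–C: 9/32 sites differ → p = 0.28125, d = −0.75 ln(1 − 0.375) = 0.352503 ≈ 0.3525.
B–C: 10/32 sites differ → p = 0.3125, d = −0.75 ln(1 − 0.416667) = 0.404248 ≈ 0.4042.

d(A,B) = 0.6566, d(A,C) = 0.3525, d(B,C) = 0.4042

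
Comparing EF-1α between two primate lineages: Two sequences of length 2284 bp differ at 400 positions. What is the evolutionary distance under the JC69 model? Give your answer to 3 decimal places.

0.199

p = 400/2284 ≈ 0.175131.
d = −(3/4) ln(1 − 4p/3) = −0.75 ln(1 − 0.233508) = −0.75 ln(0.766492)
  = −0.75 × (-0.265931) = 0.199448 substitutions/site.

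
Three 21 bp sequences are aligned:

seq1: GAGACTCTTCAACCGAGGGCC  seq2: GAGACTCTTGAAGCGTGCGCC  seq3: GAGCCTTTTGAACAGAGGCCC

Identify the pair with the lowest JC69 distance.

seq1–seq2: 4/21 differ, p = 0.190, d = 0.220.
seq1–seq3: 5/21 differ, p = 0.238, d = 0.286.
seq2–seq3: 7/21 differ, p = 0.333, d = 0.441.
The smallest distance is between seq1 and seq2.

seq1 and seq2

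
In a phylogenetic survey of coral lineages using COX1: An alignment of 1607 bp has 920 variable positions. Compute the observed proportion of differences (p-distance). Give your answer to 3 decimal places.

p = 920/1607 = 0.572495… ≈ 0.572 (to 3 d.p.).

0.572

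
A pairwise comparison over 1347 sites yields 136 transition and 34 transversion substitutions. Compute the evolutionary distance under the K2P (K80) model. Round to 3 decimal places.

P = 136/1347 ≈ 0.100965 and Q = 34/1347 ≈ 0.025241.
Under the Kimura two-parameter model, d = −½ ln(1 − 2P − Q) − ¼ ln(1 − 2Q).
1 − 2P − Q = 0.772829, giving −½ ln(0.772829) = 0.128849.
1 − 2Q = 0.949518, giving −¼ ln(0.949518) = 0.012950.
d = 0.128849 + 0.012950 = 0.141799.

0.142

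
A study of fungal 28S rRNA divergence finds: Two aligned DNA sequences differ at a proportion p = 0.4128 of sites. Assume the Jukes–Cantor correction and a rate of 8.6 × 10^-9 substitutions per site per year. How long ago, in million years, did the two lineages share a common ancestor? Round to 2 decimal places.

d = −(3/4) ln(1 − 4p/3) = −0.75 ln(1 − 0.5504) = −0.75 ln(0.4496)
  = −0.75 × (-0.799397) = 0.599548 substitutions/site.
Under a molecular clock d = 2μt, so t = d/(2μ) = 0.599548 / (2 × 8.6 × 10^-9) = 34.86 million years.

34.86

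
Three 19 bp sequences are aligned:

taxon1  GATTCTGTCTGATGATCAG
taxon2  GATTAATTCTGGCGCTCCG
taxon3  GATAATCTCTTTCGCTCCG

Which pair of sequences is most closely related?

taxon1–taxon2: 7/19 differ, p = 0.368, d = 0.507.
taxon1–taxon3: 8/19 differ, p = 0.421, d = 0.618.
taxon2–taxon3: 5/19 differ, p = 0.263, d = 0.324.
The smallest distance is between taxon2 and taxon3.

taxon2 and taxon3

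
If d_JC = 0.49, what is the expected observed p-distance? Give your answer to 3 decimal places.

0.360

p = (3/4)(1 − e^(−4d/3)) = 0.75 × (1 − e^(-0.653333)) = 0.75 × (1 − 0.520309) = 0.359768.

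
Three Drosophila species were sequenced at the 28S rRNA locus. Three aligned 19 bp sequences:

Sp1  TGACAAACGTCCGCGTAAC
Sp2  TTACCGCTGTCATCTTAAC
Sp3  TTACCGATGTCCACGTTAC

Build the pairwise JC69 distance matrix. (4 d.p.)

Sp1–Sp2: 8/19 sites differ → p ≈ 0.421053, d = −0.75 ln(1 − 0.561404) = 0.618132 ≈ 0.6181.
Sp1–Sp3: 6/19 sites differ → p ≈ 0.315789, d = −0.75 ln(1 − 0.421052) = 0.409907 ≈ 0.4099.
Sp2–Sp3: 5/19 sites differ → p ≈ 0.263158, d = −0.75 ln(1 − 0.350877) = 0.324100 ≈ 0.3241.

d(Sp1,Sp2) = 0.6181, d(Sp1,Sp3) = 0.4099, d(Sp2,Sp3) = 0.3241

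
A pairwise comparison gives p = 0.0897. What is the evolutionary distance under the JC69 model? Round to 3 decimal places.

d = −(3/4) ln(1 − 4p/3) = −0.75 ln(1 − 0.1196) = −0.75 ln(0.8804)
  = −0.75 × (-0.127379) = 0.095534 substitutions/site.

0.096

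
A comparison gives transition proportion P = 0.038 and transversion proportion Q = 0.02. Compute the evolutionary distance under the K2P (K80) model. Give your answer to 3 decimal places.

0.061

Under the Kimura two-parameter model, d = −½ ln(1 − 2P − Q) − ¼ ln(1 − 2Q).
1 − 2P − Q = 0.904, giving −½ ln(0.904) = 0.050463.
1 − 2Q = 0.96, giving −¼ ln(0.96) = 0.010205.
d = 0.050463 + 0.010205 = 0.060668.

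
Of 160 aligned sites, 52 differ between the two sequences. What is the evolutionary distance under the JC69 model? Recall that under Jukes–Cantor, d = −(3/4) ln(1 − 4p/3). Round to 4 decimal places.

p = 52/160 = 0.325.
d = −(3/4) ln(1 − 4p/3) = −0.75 ln(1 − 0.433333) = −0.75 ln(0.566667)
  = −0.75 × (-0.567983) = 0.425987 substitutions/site.

0.4260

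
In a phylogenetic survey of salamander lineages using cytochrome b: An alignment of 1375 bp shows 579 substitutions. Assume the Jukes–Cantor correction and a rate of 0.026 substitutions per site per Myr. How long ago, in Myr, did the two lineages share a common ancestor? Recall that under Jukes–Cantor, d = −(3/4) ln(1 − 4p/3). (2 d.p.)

11.89

p = 579/1375 ≈ 0.421091.
d = −(3/4) ln(1 − 4p/3) = −0.75 ln(1 − 0.561455) = −0.75 ln(0.438545)
  = −0.75 × (-0.824293) = 0.618220 substitutions/site.
Under a molecular clock d = 2μt, so t = d/(2μ) = 0.618220 / (2 × 0.026) = 11.89 Myr.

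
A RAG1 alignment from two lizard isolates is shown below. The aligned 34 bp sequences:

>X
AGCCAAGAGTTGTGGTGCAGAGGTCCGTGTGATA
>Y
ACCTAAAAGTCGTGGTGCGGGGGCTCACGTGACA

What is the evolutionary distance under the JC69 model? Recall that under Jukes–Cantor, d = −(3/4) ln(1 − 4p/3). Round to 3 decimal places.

The sequences differ at 11 of 34 sites, so p = 11/34 ≈ 0.323529.
d = −(3/4) ln(1 − 4p/3) = −0.75 ln(1 − 0.431372) = −0.75 ln(0.568628)
  = −0.75 × (-0.564529) = 0.423397 substitutions/site.

0.423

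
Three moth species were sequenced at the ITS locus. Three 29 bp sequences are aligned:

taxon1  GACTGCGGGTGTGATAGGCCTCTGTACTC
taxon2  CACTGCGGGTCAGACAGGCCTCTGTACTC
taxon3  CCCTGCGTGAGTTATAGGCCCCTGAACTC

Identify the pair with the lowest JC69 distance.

taxon1 and taxon2

taxon1–taxon2: 4/29 differ, p = 0.138, d = 0.152.
taxon1–taxon3: 7/29 differ, p = 0.241, d = 0.291.
taxon2–taxon3: 9/29 differ, p = 0.310, d = 0.401.
The smallest distance is between taxon1 and taxon2.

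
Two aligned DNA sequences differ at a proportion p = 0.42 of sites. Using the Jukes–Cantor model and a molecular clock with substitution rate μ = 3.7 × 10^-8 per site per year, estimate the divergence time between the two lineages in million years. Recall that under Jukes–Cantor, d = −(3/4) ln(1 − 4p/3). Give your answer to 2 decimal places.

d = −(3/4) ln(1 − 4p/3) = −0.75 ln(1 − 0.56) = −0.75 ln(0.44)
  = −0.75 × (-0.820981) = 0.615736 substitutions/site.
Under a molecular clock d = 2μt, so t = d/(2μ) = 0.615736 / (2 × 3.7 × 10^-8) = 8.32 million years.

8.32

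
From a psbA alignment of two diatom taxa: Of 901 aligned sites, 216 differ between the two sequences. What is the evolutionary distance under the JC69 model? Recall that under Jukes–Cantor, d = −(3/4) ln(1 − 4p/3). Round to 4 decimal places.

0.2889

p = 216/901 ≈ 0.239734.
d = −(3/4) ln(1 − 4p/3) = −0.75 ln(1 − 0.319645) = −0.75 ln(0.680355)
  = −0.75 × (-0.385141) = 0.288856 substitutions/site.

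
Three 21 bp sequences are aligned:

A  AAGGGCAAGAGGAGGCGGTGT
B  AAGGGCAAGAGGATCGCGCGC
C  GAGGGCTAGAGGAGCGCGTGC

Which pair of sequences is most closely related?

A–B: 6/21 differ, p = 0.286, d = 0.360.
A–C: 6/21 differ, p = 0.286, d = 0.360.
B–C: 4/21 differ, p = 0.190, d = 0.220.
The smallest distance is between B and C.

B and C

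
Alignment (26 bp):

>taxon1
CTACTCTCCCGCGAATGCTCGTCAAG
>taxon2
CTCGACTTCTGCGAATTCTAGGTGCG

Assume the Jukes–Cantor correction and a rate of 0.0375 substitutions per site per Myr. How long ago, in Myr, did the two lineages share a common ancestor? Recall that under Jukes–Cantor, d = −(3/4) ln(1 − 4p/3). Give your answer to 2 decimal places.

8.30

The sequences differ at 11 of 26 sites, so p = 11/26 ≈ 0.423077.
d = −(3/4) ln(1 − 4p/3) = −0.75 ln(1 − 0.564103) = −0.75 ln(0.435897)
  = −0.75 × (-0.830349) = 0.622762 substitutions/site.
Under a molecular clock d = 2μt, so t = d/(2μ) = 0.622762 / (2 × 0.0375) = 8.30 Myr.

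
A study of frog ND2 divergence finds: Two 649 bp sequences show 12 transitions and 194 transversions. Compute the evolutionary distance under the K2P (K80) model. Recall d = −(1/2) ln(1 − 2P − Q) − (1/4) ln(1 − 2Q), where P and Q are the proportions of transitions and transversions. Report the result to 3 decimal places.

P = 12/649 ≈ 0.01849 and Q = 194/649 ≈ 0.298921.
Under the Kimura two-parameter model, d = −½ ln(1 − 2P − Q) − ¼ ln(1 − 2Q).
1 − 2P − Q = 0.664099, giving −½ ln(0.664099) = 0.204662.
1 − 2Q = 0.402158, giving −¼ ln(0.402158) = 0.227728.
d = 0.204662 + 0.227728 = 0.432390.

0.432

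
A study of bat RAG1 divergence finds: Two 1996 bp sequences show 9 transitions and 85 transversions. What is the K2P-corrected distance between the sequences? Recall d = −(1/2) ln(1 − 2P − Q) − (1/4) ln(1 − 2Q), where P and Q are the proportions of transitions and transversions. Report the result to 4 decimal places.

0.0487

P = 9/1996 ≈ 0.004509 and Q = 85/1996 ≈ 0.042585.
Under the Kimura two-parameter model, d = −½ ln(1 − 2P − Q) − ¼ ln(1 − 2Q).
1 − 2P − Q = 0.948397, giving −½ ln(0.948397) = 0.026491.
1 − 2Q = 0.91483, giving −¼ ln(0.91483) = 0.022254.
d = 0.026491 + 0.022254 = 0.048745.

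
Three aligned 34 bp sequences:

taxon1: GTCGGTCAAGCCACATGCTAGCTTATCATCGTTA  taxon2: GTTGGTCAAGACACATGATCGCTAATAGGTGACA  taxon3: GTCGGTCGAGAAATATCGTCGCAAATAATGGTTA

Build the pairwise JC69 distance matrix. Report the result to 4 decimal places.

d(taxon1,taxon2) = 0.4234, d(taxon1,taxon3) = 0.4234, d(taxon2,taxon3) = 0.4770

taxon1–taxon2: 11/34 sites differ → p ≈ 0.323529, d = −0.75 ln(1 − 0.431372) = 0.423397 ≈ 0.4234.
taxon1–taxon3: 11/34 sites differ → p ≈ 0.323529, d = −0.75 ln(1 − 0.431372) = 0.423397 ≈ 0.4234.
taxon2–taxon3: 12/34 sites differ → p ≈ 0.352941, d = −0.75 ln(1 − 0.470588) = 0.476991 ≈ 0.4770.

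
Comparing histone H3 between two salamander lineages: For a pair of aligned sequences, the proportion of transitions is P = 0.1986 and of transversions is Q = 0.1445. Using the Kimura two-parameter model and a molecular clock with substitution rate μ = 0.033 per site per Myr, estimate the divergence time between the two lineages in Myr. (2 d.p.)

Under the Kimura two-parameter model, d = −½ ln(1 − 2P − Q) − ¼ ln(1 − 2Q).
1 − 2P − Q = 0.4583, giving −½ ln(0.4583) = 0.390116.
1 − 2Q = 0.711, giving −¼ ln(0.711) = 0.085271.
d = 0.390116 + 0.085271 = 0.475387.
Under a molecular clock d = 2μt, so t = d/(2μ) = 0.475387 / (2 × 0.033) = 7.20 Myr.

7.20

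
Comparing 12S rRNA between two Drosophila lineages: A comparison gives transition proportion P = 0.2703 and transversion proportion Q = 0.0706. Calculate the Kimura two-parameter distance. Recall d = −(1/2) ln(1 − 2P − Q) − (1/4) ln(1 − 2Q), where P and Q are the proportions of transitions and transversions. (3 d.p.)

0.510

Under the Kimura two-parameter model, d = −½ ln(1 − 2P − Q) − ¼ ln(1 − 2Q).
1 − 2P − Q = 0.3888, giving −½ ln(0.3888) = 0.472345.
1 − 2Q = 0.8588, giving −¼ ln(0.8588) = 0.038055.
d = 0.472345 + 0.038055 = 0.510400.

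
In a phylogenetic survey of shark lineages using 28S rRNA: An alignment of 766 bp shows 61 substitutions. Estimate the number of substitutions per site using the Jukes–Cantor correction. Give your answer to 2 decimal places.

0.08

p = 61/766 ≈ 0.079634.
d = −(3/4) ln(1 − 4p/3) = −0.75 ln(1 − 0.106179) = −0.75 ln(0.893821)
  = −0.75 × (-0.112250) = 0.084188 substitutions/site.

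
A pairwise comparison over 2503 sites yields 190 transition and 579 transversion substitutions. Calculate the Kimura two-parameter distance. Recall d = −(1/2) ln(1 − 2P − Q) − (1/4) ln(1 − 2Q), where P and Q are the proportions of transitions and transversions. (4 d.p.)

0.3968

P = 190/2503 ≈ 0.075909 and Q = 579/2503 ≈ 0.231322.
Under the Kimura two-parameter model, d = −½ ln(1 − 2P − Q) − ¼ ln(1 − 2Q).
1 − 2P − Q = 0.61686, giving −½ ln(0.61686) = 0.241557.
1 − 2Q = 0.537356, giving −¼ ln(0.537356) = 0.155274.
d = 0.241557 + 0.155274 = 0.396831.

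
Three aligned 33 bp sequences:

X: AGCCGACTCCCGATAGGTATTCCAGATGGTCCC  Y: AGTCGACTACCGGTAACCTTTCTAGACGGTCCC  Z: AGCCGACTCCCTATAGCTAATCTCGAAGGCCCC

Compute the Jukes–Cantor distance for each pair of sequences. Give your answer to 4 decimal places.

d(X,Y) = 0.3390, d(X,Z) = 0.2493, d(Y,Z) = 0.4408

X–Y: 9/33 sites differ → p ≈ 0.272727, d = −0.75 ln(1 − 0.363636) = 0.338988 ≈ 0.3390.
X–Z: 7/33 sites differ → p ≈ 0.212121, d = −0.75 ln(1 − 0.282828) = 0.249330 ≈ 0.2493.
Y–Z: 11/33 sites differ → p ≈ 0.333333, d = −0.75 ln(1 − 0.444444) = 0.440839 ≈ 0.4408.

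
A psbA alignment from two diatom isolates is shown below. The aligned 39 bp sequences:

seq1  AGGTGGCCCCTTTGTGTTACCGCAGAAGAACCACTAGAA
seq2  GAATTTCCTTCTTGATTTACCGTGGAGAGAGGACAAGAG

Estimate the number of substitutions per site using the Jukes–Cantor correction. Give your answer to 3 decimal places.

The sequences differ at 19 of 39 sites, so p = 19/39 ≈ 0.487179.
d = −(3/4) ln(1 − 4p/3) = −0.75 ln(1 − 0.649572) = −0.75 ln(0.350428)
  = −0.75 × (-1.048600) = 0.786450 substitutions/site.

0.786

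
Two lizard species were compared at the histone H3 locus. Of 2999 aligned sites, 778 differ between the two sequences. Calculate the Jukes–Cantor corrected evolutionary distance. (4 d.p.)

0.3184

p = 778/2999 ≈ 0.25942.
d = −(3/4) ln(1 − 4p/3) = −0.75 ln(1 − 0.345893) = −0.75 ln(0.654107)
  = −0.75 × (-0.424484) = 0.318363 substitutions/site.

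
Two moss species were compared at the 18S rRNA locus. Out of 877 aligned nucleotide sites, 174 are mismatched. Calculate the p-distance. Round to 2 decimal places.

0.20

p = 174/877 = 0.198403… ≈ 0.20 (to 2 d.p.).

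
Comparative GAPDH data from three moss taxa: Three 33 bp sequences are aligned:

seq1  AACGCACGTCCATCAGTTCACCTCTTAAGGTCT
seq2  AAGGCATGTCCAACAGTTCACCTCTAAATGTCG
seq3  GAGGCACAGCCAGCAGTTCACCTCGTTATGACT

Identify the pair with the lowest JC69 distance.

seq1–seq2: 6/33 differ, p = 0.182, d = 0.208.
seq1–seq3: 9/33 differ, p = 0.273, d = 0.339.
seq2–seq3: 10/33 differ, p = 0.303, d = 0.388.
The smallest distance is between seq1 and seq2.

seq1 and seq2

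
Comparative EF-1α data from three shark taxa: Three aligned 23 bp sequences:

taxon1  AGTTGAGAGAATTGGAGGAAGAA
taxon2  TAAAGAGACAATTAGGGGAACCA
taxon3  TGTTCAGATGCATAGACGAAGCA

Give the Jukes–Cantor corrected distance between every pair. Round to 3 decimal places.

d(taxon1,taxon2) = 0.553, d(taxon1,taxon3) = 0.553, d(taxon2,taxon3) = 0.761

taxon1–taxon2: 9/23 sites differ → p ≈ 0.391304, d = −0.75 ln(1 − 0.521739) = 0.553199 ≈ 0.553.
taxon1–taxon3: 9/23 sites differ → p ≈ 0.391304, d = −0.75 ln(1 − 0.521739) = 0.553199 ≈ 0.553.
taxon2–taxon3: 11/23 sites differ → p ≈ 0.478261, d = −0.75 ln(1 − 0.637681) = 0.761423 ≈ 0.761.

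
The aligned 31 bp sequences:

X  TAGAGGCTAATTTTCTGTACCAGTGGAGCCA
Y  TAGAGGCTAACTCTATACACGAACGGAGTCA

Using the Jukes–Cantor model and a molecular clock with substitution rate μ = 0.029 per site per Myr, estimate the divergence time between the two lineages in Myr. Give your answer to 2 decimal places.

The sequences differ at 9 of 31 sites (11, 13, 15, 17, 18, 21, 23, 24, 29), so p = 9/31 ≈ 0.290323.
d = −(3/4) ln(1 − 4p/3) = −0.75 ln(1 − 0.387097) = −0.75 ln(0.612903)
  = −0.75 × (-0.489549) = 0.367162 substitutions/site.
Under a molecular clock d = 2μt, so t = d/(2μ) = 0.367162 / (2 × 0.029) = 6.33 Myr.

6.33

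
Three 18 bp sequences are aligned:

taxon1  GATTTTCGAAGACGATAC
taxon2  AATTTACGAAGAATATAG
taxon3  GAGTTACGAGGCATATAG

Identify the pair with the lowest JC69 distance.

taxon1–taxon2: 5/18 differ, p = 0.278, d = 0.347.
taxon1–taxon3: 7/18 differ, p = 0.389, d = 0.548.
taxon2–taxon3: 4/18 differ, p = 0.222, d = 0.264.
The smallest distance is between taxon2 and taxon3.

taxon2 and taxon3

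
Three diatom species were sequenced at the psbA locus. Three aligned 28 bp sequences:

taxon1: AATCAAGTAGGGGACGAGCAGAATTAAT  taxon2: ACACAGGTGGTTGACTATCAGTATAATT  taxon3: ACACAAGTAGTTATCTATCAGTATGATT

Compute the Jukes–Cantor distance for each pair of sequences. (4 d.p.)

taxon1–taxon2: 11/28 sites differ → p ≈ 0.392857, d = −0.75 ln(1 − 0.523809) = 0.556452 ≈ 0.5565.
taxon1–taxon3: 11/28 sites differ → p ≈ 0.392857, d = −0.75 ln(1 − 0.523809) = 0.556452 ≈ 0.5565.
taxon2–taxon3: 5/28 sites differ → p ≈ 0.178571, d = −0.75 ln(1 − 0.238095) = 0.203950 ≈ 0.2040.

d(taxon1,taxon2) = 0.5565, d(taxon1,taxon3) = 0.5565, d(taxon2,taxon3) = 0.2040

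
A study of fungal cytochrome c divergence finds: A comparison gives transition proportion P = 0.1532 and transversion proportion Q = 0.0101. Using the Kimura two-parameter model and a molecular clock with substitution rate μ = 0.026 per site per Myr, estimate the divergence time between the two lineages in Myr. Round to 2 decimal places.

Under the Kimura two-parameter model, d = −½ ln(1 − 2P − Q) − ¼ ln(1 − 2Q).
1 − 2P − Q = 0.6835, giving −½ ln(0.6835) = 0.190264.
1 − 2Q = 0.9798, giving −¼ ln(0.9798) = 0.005102.
d = 0.190264 + 0.005102 = 0.195366.
Under a molecular clock d = 2μt, so t = d/(2μ) = 0.195366 / (2 × 0.026) = 3.76 Myr.

3.76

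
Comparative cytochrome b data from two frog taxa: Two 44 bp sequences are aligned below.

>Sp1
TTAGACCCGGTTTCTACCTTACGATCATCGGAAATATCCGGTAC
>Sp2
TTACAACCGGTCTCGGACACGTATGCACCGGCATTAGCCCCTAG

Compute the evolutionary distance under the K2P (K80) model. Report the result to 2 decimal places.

Of 44 sites, 7 differences are transitions and 13 are transversions, so P = 7/44 ≈ 0.159091 and Q = 13/44 ≈ 0.295455.
Under the Kimura two-parameter model, d = −½ ln(1 − 2P − Q) − ¼ ln(1 − 2Q).
1 − 2P − Q = 0.386363, giving −½ ln(0.386363) = 0.475489.
1 − 2Q = 0.40909, giving −¼ ln(0.40909) = 0.223455.
d = 0.475489 + 0.223455 = 0.698944.

0.70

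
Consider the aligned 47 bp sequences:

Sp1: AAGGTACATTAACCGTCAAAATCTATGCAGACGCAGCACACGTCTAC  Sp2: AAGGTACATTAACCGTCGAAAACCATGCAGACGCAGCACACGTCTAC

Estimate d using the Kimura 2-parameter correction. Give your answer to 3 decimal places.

0.067

Of 47 sites, 2 differences are transitions and 1 are transversions, so P = 2/47 ≈ 0.042553 and Q = 1/47 ≈ 0.021277.
Under the Kimura two-parameter model, d = −½ ln(1 − 2P − Q) − ¼ ln(1 − 2Q).
1 − 2P − Q = 0.893617, giving −½ ln(0.893617) = 0.056239.
1 − 2Q = 0.957446, giving −¼ ln(0.957446) = 0.010871.
d = 0.056239 + 0.010871 = 0.067110.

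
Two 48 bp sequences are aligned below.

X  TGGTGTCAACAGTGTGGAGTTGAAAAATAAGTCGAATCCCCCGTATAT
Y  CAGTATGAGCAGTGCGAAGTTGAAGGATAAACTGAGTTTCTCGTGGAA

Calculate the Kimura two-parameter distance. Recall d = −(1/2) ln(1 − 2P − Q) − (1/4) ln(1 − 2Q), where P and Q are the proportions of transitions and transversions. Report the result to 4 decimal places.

Of 48 sites, 16 differences are transitions and 3 are transversions, so P = 16/48 ≈ 0.333333 and Q = 3/48 = 0.0625.
Under the Kimura two-parameter model, d = −½ ln(1 − 2P − Q) − ¼ ln(1 − 2Q).
1 − 2P − Q = 0.270834, giving −½ ln(0.270834) = 0.653125.
1 − 2Q = 0.875, giving −¼ ln(0.875) = 0.033383.
d = 0.653125 + 0.033383 = 0.686508.

0.6865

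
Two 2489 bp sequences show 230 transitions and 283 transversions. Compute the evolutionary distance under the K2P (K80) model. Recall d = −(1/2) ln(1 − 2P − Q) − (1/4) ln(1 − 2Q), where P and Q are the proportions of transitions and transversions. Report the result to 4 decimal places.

0.2418

P = 230/2489 ≈ 0.092407 and Q = 283/2489 ≈ 0.1137.
Under the Kimura two-parameter model, d = −½ ln(1 − 2P − Q) − ¼ ln(1 − 2Q).
1 − 2P − Q = 0.701486, giving −½ ln(0.701486) = 0.177277.
1 − 2Q = 0.7726, giving −¼ ln(0.7726) = 0.064498.
d = 0.177277 + 0.064498 = 0.241775.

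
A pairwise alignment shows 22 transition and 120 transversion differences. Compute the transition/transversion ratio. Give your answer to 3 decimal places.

R = 22/120 = 0.183333… ≈ 0.183 (to 3 d.p.).

0.183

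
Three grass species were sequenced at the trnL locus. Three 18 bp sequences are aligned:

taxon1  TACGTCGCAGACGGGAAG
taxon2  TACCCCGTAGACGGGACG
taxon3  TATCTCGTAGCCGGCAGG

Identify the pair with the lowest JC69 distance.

taxon1 and taxon2

taxon1–taxon2: 4/18 differ, p = 0.222, d = 0.264.
taxon1–taxon3: 6/18 differ, p = 0.333, d = 0.441.
taxon2–taxon3: 5/18 differ, p = 0.278, d = 0.347.
The smallest distance is between taxon1 and taxon2.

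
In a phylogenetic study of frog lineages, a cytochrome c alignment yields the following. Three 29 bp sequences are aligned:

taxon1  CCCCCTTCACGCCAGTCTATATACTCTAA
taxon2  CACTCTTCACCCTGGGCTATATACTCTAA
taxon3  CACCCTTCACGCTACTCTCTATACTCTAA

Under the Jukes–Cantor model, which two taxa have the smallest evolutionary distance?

taxon1 and taxon3

taxon1–taxon2: 6/29 differ, p = 0.207, d = 0.242.
taxon1–taxon3: 4/29 differ, p = 0.138, d = 0.152.
taxon2–taxon3: 6/29 differ, p = 0.207, d = 0.242.
The smallest distance is between taxon1 and taxon3.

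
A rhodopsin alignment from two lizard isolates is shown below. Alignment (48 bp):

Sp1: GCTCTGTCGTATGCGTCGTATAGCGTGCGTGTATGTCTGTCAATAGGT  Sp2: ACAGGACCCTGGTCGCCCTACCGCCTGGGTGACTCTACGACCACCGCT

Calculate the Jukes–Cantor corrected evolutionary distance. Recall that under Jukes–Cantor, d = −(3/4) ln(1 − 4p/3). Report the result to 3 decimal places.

The sequences differ at 26 of 48 sites, so p = 26/48 ≈ 0.541667.
d = −(3/4) ln(1 − 4p/3) = −0.75 ln(1 − 0.722223) = −0.75 ln(0.277777)
  = −0.75 × (-1.280937) = 0.960703 substitutions/site.

0.961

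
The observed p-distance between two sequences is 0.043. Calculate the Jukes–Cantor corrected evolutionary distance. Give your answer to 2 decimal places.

d = −(3/4) ln(1 − 4p/3) = −0.75 ln(1 − 0.057333) = −0.75 ln(0.942667)
  = −0.75 × (-0.059042) = 0.044282 substitutions/site.

0.04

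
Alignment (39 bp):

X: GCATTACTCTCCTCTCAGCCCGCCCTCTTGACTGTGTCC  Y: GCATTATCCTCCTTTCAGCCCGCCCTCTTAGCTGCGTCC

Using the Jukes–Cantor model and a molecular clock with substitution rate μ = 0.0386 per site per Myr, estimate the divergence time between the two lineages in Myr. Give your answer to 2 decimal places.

2.23

The sequences differ at 6 of 39 sites (7, 8, 14, 30, 31, 35), so p = 6/39 ≈ 0.153846.
d = −(3/4) ln(1 − 4p/3) = −0.75 ln(1 − 0.205128) = −0.75 ln(0.794872)
  = −0.75 × (-0.229574) = 0.172181 substitutions/site.
Under a molecular clock d = 2μt, so t = d/(2μ) = 0.172181 / (2 × 0.0386) = 2.23 Myr.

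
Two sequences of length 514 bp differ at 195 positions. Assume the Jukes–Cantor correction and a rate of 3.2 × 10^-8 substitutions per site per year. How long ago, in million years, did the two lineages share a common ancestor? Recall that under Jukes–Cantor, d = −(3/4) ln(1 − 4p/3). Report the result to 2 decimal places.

8.26

p = 195/514 ≈ 0.379377.
d = −(3/4) ln(1 − 4p/3) = −0.75 ln(1 − 0.505836) = −0.75 ln(0.494164)
  = −0.75 × (-0.704888) = 0.528666 substitutions/site.
Under a molecular clock d = 2μt, so t = d/(2μ) = 0.528666 / (2 × 3.2 × 10^-8) = 8.26 million years.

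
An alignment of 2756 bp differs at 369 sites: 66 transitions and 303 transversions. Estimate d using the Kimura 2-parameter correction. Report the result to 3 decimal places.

0.148

P = 66/2756 ≈ 0.023948 and Q = 303/2756 ≈ 0.109942.
Under the Kimura two-parameter model, d = −½ ln(1 − 2P − Q) − ¼ ln(1 − 2Q).
1 − 2P − Q = 0.842162, giving −½ ln(0.842162) = 0.085891.
1 − 2Q = 0.780116, giving −¼ ln(0.780116) = 0.062078.
d = 0.085891 + 0.062078 = 0.147969.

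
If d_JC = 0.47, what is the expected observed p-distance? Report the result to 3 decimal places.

0.349

p = (3/4)(1 − e^(−4d/3)) = 0.75 × (1 − e^(-0.626667)) = 0.75 × (1 − 0.534370) = 0.349223.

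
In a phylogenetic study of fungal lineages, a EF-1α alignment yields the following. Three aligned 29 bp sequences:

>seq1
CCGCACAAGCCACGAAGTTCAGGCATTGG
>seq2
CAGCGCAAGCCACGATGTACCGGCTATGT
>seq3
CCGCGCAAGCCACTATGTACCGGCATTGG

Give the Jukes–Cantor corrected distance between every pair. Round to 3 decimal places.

d(seq1,seq2) = 0.344, d(seq1,seq3) = 0.196, d(seq2,seq3) = 0.196

seq1–seq2: 8/29 sites differ → p ≈ 0.275862, d = −0.75 ln(1 − 0.367816) = 0.343931 ≈ 0.344.
seq1–seq3: 5/29 sites differ → p ≈ 0.172414, d = −0.75 ln(1 − 0.229885) = 0.195912 ≈ 0.196.
seq2–seq3: 5/29 sites differ → p ≈ 0.172414, d = −0.75 ln(1 − 0.229885) = 0.195912 ≈ 0.196.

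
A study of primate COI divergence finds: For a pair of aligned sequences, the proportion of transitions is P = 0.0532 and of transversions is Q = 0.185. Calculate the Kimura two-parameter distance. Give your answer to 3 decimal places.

Under the Kimura two-parameter model, d = −½ ln(1 − 2P − Q) − ¼ ln(1 − 2Q).
1 − 2P − Q = 0.7086, giving −½ ln(0.7086) = 0.172232.
1 − 2Q = 0.63, giving −¼ ln(0.63) = 0.115509.
d = 0.172232 + 0.115509 = 0.287741.

0.288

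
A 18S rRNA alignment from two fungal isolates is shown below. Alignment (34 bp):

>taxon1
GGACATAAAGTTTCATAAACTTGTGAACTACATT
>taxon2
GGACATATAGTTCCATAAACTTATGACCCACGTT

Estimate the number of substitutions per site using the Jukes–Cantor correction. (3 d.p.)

0.201

The sequences differ at 6 of 34 sites (8, 13, 23, 27, 29, 32), so p = 6/34 ≈ 0.176471.
d = −(3/4) ln(1 − 4p/3) = −0.75 ln(1 − 0.235295) = −0.75 ln(0.764705)
  = −0.75 × (-0.268265) = 0.201199 substitutions/site.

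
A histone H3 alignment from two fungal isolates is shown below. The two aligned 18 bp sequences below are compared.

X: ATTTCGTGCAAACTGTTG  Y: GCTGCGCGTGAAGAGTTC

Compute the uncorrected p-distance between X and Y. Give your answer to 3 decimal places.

The sequences differ at 9 of 18 positions (sites 1, 2, 4, 7, 9, 10, 13, 14, 18).
p = 9/18 = 0.500.

0.500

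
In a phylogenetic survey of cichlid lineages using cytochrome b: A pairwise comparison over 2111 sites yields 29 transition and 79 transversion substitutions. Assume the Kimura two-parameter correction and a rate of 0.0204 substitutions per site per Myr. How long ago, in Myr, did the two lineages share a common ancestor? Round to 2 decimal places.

P = 29/2111 ≈ 0.013738 and Q = 79/2111 ≈ 0.037423.
Under the Kimura two-parameter model, d = −½ ln(1 − 2P − Q) − ¼ ln(1 − 2Q).
1 − 2P − Q = 0.935101, giving −½ ln(0.935101) = 0.033550.
1 − 2Q = 0.925154, giving −¼ ln(0.925154) = 0.019449.
d = 0.033550 + 0.019449 = 0.052999.
Under a molecular clock d = 2μt, so t = d/(2μ) = 0.052999 / (2 × 0.0204) = 1.30 Myr.

1.30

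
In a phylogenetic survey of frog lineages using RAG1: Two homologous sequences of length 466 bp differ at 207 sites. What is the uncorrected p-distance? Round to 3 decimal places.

p = 207/466 = 0.444206… ≈ 0.444 (to 3 d.p.).

0.444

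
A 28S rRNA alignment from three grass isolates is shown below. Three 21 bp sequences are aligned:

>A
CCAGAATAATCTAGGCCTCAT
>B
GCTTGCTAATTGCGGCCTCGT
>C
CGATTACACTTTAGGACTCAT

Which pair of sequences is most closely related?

A–B: 9/21 differ, p = 0.429, d = 0.635.
A–C: 7/21 differ, p = 0.333, d = 0.441.
B–C: 11/21 differ, p = 0.524, d = 0.899.
The smallest distance is between A and C.

A and C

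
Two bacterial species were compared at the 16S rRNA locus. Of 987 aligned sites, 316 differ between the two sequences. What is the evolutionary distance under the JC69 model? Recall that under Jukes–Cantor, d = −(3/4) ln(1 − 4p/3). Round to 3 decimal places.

p = 316/987 ≈ 0.320162.
d = −(3/4) ln(1 − 4p/3) = −0.75 ln(1 − 0.426883) = −0.75 ln(0.573117)
  = −0.75 × (-0.556665) = 0.417499 substitutions/site.

0.417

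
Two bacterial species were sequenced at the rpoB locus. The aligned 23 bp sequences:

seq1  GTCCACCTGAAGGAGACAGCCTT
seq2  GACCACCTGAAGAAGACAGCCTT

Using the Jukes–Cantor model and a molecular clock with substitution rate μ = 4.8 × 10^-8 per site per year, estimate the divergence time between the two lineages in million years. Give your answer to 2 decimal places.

0.96

The sequences differ at 2 of 23 sites (2, 13), so p = 2/23 ≈ 0.086957.
d = −(3/4) ln(1 − 4p/3) = −0.75 ln(1 − 0.115943) = −0.75 ln(0.884057)
  = −0.75 × (-0.123234) = 0.092426 substitutions/site.
Under a molecular clock d = 2μt, so t = d/(2μ) = 0.092426 / (2 × 4.8 × 10^-8) = 0.96 million years.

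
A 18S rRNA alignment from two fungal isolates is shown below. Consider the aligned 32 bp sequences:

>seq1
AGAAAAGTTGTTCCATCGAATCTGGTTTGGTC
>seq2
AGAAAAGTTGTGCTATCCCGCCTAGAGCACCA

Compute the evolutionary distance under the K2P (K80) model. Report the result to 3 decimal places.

Of 32 sites, 7 differences are transitions and 7 are transversions, so P = 7/32 = 0.21875 and Q = 7/32 = 0.21875.
Under the Kimura two-parameter model, d = −½ ln(1 − 2P − Q) − ¼ ln(1 − 2Q).
1 − 2P − Q = 0.34375, giving −½ ln(0.34375) = 0.533920.
1 − 2Q = 0.5625, giving −¼ ln(0.5625) = 0.143841.
d = 0.533920 + 0.143841 = 0.677761.

0.678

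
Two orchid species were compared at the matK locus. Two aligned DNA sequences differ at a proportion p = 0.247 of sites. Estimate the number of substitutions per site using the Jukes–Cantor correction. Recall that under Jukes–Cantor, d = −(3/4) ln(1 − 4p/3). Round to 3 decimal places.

0.300

d = −(3/4) ln(1 − 4p/3) = −0.75 ln(1 − 0.329333) = −0.75 ln(0.670667)
  = −0.75 × (-0.399483) = 0.299612 substitutions/site.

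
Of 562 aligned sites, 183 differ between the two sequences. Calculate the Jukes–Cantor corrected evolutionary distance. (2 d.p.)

p = 183/562 ≈ 0.325623.
d = −(3/4) ln(1 − 4p/3) = −0.75 ln(1 − 0.434164) = −0.75 ln(0.565836)
  = −0.75 × (-0.569451) = 0.427088 substitutions/site.

0.43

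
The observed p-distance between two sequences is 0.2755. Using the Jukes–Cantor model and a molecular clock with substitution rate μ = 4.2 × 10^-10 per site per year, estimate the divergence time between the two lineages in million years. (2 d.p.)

408.76

d = −(3/4) ln(1 − 4p/3) = −0.75 ln(1 − 0.367333) = −0.75 ln(0.632667)
  = −0.75 × (-0.457811) = 0.343358 substitutions/site.
Under a molecular clock d = 2μt, so t = d/(2μ) = 0.343358 / (2 × 4.2 × 10^-10) = 408.76 million years.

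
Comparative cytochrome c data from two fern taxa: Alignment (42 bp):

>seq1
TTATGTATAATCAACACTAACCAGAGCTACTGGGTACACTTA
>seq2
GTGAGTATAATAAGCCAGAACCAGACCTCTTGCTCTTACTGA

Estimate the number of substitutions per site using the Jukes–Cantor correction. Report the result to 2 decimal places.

0.58

The sequences differ at 17 of 42 sites, so p = 17/42 ≈ 0.404762.
d = −(3/4) ln(1 − 4p/3) = −0.75 ln(1 − 0.539683) = −0.75 ln(0.460317)
  = −0.75 × (-0.775840) = 0.581880 substitutions/site.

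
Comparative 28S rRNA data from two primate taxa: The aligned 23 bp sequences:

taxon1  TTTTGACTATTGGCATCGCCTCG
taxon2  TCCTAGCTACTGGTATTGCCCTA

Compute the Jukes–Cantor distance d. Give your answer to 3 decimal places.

0.650

The sequences differ at 10 of 23 sites (2, 3, 5, 6, 10, 14, 17, 21, 22, 23), so p = 10/23 ≈ 0.434783.
d = −(3/4) ln(1 − 4p/3) = −0.75 ln(1 − 0.579711) = −0.75 ln(0.420289)
  = −0.75 × (-0.866813) = 0.650110 substitutions/site.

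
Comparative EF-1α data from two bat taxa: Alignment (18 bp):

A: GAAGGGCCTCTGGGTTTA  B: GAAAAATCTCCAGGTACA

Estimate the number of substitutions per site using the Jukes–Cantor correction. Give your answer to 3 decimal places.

The sequences differ at 8 of 18 sites (4, 5, 6, 7, 11, 12, 16, 17), so p = 8/18 ≈ 0.444444.
d = −(3/4) ln(1 − 4p/3) = −0.75 ln(1 − 0.592592) = −0.75 ln(0.407408)
  = −0.75 × (-0.897940) = 0.673455 substitutions/site.

0.673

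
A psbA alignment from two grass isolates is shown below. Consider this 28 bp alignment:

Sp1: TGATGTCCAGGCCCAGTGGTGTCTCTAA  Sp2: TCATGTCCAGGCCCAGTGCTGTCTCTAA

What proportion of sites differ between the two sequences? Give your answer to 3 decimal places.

The sequences differ at 2 of 28 positions (sites 2, 19).
p = 2/28 = 0.071428… ≈ 0.071 (to 3 d.p.).

0.071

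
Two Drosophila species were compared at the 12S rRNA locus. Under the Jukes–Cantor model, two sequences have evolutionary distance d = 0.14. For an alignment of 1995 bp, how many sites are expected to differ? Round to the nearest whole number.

255

Invert JC69: p = (3/4)(1 − e^(−4d/3)) = 0.75 × (1 − e^(-0.186667)) = 0.75 × (1 − 0.829720) = 0.127710.
Expected differing sites = pL ≈ 0.127710 × 1995 = 254.78145 ≈ 255.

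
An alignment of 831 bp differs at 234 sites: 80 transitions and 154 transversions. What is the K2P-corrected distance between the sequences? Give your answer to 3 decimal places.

0.353

P = 80/831 ≈ 0.09627 and Q = 154/831 ≈ 0.185319.
Under the Kimura two-parameter model, d = −½ ln(1 − 2P − Q) − ¼ ln(1 − 2Q).
1 − 2P − Q = 0.622141, giving −½ ln(0.622141) = 0.237294.
1 − 2Q = 0.629362, giving −¼ ln(0.629362) = 0.115762.
d = 0.237294 + 0.115762 = 0.353056.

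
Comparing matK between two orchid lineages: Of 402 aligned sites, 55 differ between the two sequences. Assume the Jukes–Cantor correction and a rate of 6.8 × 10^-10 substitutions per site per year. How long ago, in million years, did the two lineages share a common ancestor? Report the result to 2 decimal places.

p = 55/402 ≈ 0.136816.
d = −(3/4) ln(1 − 4p/3) = −0.75 ln(1 − 0.182421) = −0.75 ln(0.817579)
  = −0.75 × (-0.201408) = 0.151056 substitutions/site.
Under a molecular clock d = 2μt, so t = d/(2μ) = 0.151056 / (2 × 6.8 × 10^-10) = 111.07 million years.

111.07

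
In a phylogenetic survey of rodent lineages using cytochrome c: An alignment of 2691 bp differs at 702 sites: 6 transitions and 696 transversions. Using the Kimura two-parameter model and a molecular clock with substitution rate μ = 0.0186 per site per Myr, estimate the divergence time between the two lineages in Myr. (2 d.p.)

P = 6/2691 ≈ 0.00223 and Q = 696/2691 ≈ 0.25864.
Under the Kimura two-parameter model, d = −½ ln(1 − 2P − Q) − ¼ ln(1 − 2Q).
1 − 2P − Q = 0.7369, giving −½ ln(0.7369) = 0.152652.
1 − 2Q = 0.48272, giving −¼ ln(0.48272) = 0.182080.
d = 0.152652 + 0.182080 = 0.334732.
Under a molecular clock d = 2μt, so t = d/(2μ) = 0.334732 / (2 × 0.0186) = 9.00 Myr.

9.00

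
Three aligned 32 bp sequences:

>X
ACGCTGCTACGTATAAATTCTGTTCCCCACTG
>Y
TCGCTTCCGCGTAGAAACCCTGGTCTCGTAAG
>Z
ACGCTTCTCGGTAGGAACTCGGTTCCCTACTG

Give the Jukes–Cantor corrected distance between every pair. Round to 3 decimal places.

X–Y: 13/32 sites differ → p = 0.40625, d = −0.75 ln(1 − 0.541667) = 0.585119 ≈ 0.585.
X–Z: 8/32 sites differ → p = 0.25, d = −0.75 ln(1 − 0.333333) = 0.304098 ≈ 0.304.
Y–Z: 13/32 sites differ → p = 0.40625, d = −0.75 ln(1 − 0.541667) = 0.585119 ≈ 0.585.

d(X,Y) = 0.585, d(X,Z) = 0.304, d(Y,Z) = 0.585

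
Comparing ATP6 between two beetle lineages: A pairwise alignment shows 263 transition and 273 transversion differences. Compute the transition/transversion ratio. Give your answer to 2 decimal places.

0.96

R = 263/273 = 0.963369… ≈ 0.96 (to 2 d.p.).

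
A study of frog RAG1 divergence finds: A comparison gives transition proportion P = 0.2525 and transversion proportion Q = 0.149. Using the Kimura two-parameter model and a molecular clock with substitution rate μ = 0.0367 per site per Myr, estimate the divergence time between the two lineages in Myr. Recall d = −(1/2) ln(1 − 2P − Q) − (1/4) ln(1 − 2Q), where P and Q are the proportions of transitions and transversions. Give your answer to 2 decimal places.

8.43

Under the Kimura two-parameter model, d = −½ ln(1 − 2P − Q) − ¼ ln(1 − 2Q).
1 − 2P − Q = 0.346, giving −½ ln(0.346) = 0.530658.
1 − 2Q = 0.702, giving −¼ ln(0.702) = 0.088455.
d = 0.530658 + 0.088455 = 0.619113.
Under a molecular clock d = 2μt, so t = d/(2μ) = 0.619113 / (2 × 0.0367) = 8.43 Myr.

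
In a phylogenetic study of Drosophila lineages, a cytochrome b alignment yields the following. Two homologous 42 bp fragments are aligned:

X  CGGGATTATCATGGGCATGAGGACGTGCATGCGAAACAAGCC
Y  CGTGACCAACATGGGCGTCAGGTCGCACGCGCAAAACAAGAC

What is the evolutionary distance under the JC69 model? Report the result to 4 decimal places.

The sequences differ at 13 of 42 sites, so p = 13/42 ≈ 0.309524.
d = −(3/4) ln(1 − 4p/3) = −0.75 ln(1 − 0.412699) = −0.75 ln(0.587301)
  = −0.75 × (-0.532218) = 0.399164 substitutions/site.

0.3992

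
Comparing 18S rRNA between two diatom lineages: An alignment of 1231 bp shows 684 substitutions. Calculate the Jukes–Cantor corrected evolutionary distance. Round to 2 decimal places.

1.01

p = 684/1231 ≈ 0.555646.
d = −(3/4) ln(1 − 4p/3) = −0.75 ln(1 − 0.740861) = −0.75 ln(0.259139)
  = −0.75 × (-1.350391) = 1.012793 substitutions/site.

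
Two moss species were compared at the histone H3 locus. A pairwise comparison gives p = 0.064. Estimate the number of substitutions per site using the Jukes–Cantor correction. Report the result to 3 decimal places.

d = −(3/4) ln(1 − 4p/3) = −0.75 ln(1 − 0.085333) = −0.75 ln(0.914667)
  = −0.75 × (-0.089195) = 0.066896 substitutions/site.

0.067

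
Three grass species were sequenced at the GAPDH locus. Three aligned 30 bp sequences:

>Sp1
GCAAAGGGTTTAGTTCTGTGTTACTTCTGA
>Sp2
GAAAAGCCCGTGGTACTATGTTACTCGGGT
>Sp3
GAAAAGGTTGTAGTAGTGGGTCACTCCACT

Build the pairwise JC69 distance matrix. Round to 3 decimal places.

d(Sp1,Sp2) = 0.572, d(Sp1,Sp3) = 0.503, d(Sp2,Sp3) = 0.503

Sp1–Sp2: 12/30 sites differ → p = 0.4, d = −0.75 ln(1 − 0.533333) = 0.571605 ≈ 0.572.
Sp1–Sp3: 11/30 sites differ → p ≈ 0.366667, d = −0.75 ln(1 − 0.488889) = 0.503376 ≈ 0.503.
Sp2–Sp3: 11/30 sites differ → p ≈ 0.366667, d = −0.75 ln(1 − 0.488889) = 0.503376 ≈ 0.503.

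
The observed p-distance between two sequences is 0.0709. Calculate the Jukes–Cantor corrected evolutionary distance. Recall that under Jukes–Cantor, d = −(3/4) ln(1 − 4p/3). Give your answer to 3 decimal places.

0.074

d = −(3/4) ln(1 − 4p/3) = −0.75 ln(1 − 0.094533) = −0.75 ln(0.905467)
  = −0.75 × (-0.099304) = 0.074478 substitutions/site.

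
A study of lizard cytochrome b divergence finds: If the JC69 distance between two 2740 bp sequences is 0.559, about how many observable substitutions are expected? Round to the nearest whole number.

1080

Invert JC69: p = (3/4)(1 − e^(−4d/3)) = 0.75 × (1 − e^(-0.745333)) = 0.75 × (1 − 0.474576) = 0.394068.
Expected differing sites = pL ≈ 0.394068 × 2740 = 1079.74632 ≈ 1080.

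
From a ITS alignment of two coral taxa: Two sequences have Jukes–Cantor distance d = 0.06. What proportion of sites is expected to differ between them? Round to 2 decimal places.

p = (3/4)(1 − e^(−4d/3)) = 0.75 × (1 − e^(-0.08)) = 0.75 × (1 − 0.923116) = 0.057663.

0.06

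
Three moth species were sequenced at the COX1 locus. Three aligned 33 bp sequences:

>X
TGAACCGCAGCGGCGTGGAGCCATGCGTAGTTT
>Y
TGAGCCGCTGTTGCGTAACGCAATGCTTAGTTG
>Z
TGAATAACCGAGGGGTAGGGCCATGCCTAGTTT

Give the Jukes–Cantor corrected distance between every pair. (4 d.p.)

X–Y: 10/33 sites differ → p ≈ 0.30303, d = −0.75 ln(1 − 0.40404) = 0.388186 ≈ 0.3882.
X–Z: 9/33 sites differ → p ≈ 0.272727, d = −0.75 ln(1 − 0.363636) = 0.338988 ≈ 0.3390.
Y–Z: 13/33 sites differ → p ≈ 0.393939, d = −0.75 ln(1 − 0.525252) = 0.558728 ≈ 0.5587.

d(X,Y) = 0.3882, d(X,Z) = 0.3390, d(Y,Z) = 0.5587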